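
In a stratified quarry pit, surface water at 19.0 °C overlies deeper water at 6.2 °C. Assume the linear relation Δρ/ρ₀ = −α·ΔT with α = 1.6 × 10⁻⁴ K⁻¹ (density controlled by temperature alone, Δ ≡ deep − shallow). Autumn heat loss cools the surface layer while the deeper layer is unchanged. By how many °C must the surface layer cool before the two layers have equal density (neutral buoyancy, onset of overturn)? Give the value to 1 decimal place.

12.8 °C

With temperature the only control, equal density requires T_surf′ = T_deep.
T_surf′ = 6.2 °C.
Cooling required: 19.0 − 6.2 = 12.8 °C.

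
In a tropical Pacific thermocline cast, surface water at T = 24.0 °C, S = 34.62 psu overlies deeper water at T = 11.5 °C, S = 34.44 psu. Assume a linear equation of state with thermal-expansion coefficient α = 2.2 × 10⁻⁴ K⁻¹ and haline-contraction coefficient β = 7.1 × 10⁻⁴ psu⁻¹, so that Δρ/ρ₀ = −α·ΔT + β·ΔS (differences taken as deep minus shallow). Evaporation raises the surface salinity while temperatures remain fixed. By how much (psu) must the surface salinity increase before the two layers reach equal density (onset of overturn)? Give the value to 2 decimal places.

3.69 psu

Neutral buoyancy requires −α(T_deep − T_surf) + β(S_deep − S_surf′) = 0.
S_surf′ = S_deep − (α/β)·ΔT = 34.44 − (2.2 × 10⁻⁴/7.1 × 10⁻⁴)·(-12.5) = 38.3132 psu.
Increase required: 38.3132 − 34.62 = 3.6932 psu.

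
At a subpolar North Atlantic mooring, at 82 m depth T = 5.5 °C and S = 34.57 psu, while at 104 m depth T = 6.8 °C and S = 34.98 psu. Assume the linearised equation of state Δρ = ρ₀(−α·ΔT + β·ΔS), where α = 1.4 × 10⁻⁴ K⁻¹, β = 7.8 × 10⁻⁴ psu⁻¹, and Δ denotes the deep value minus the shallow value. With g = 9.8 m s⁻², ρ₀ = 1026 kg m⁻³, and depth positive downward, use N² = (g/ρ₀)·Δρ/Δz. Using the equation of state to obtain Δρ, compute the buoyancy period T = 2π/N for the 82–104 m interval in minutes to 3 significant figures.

ΔT = +1.3 K, ΔS = +0.41 psu (deep − shallow).
Δρ/ρ₀ = −αΔT + βΔS = -1.82 × 10⁻⁴ + 3.198 × 10⁻⁴ = 1.378 × 10⁻⁴, so Δρ ≈ 0.1414 kg m⁻³.
N² = (g/ρ₀)·Δρ/Δz = g·(Δρ/ρ₀)/Δz = 9.8 × 1.378 × 10⁻⁴ / 22 = 6.1384 × 10⁻⁵ s⁻².
N = √(6.1384 × 10⁻⁵) = 7.8348 × 10⁻³ rad s⁻¹ → T = 2π/N = 801.96 s = 13.366 min ≈ 13.4 min.

13.4 min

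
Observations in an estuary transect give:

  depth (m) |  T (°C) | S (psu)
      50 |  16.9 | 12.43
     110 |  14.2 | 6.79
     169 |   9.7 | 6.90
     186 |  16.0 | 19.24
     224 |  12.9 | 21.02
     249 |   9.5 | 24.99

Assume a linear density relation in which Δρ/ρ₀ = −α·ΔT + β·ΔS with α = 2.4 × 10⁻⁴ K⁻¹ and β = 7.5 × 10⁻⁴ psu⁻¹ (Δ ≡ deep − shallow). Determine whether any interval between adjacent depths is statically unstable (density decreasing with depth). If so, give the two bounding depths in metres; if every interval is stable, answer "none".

Evaluate Δρ/ρ₀ = −αΔT + βΔS across each adjacent pair:
  50–110 m: −αΔT+βΔS = −(2.4 × 10⁻⁴)(-2.7)+(7.5 × 10⁻⁴)(-5.64) = -3.6 × 10⁻³ → UNSTABLE
  110–169 m: −αΔT+βΔS = −(2.4 × 10⁻⁴)(-4.5)+(7.5 × 10⁻⁴)(+0.11) = 1.2 × 10⁻³ → stable
  169–186 m: −αΔT+βΔS = −(2.4 × 10⁻⁴)(+6.3)+(7.5 × 10⁻⁴)(+12.34) = 7.7 × 10⁻³ → stable
  186–224 m: −αΔT+βΔS = −(2.4 × 10⁻⁴)(-3.1)+(7.5 × 10⁻⁴)(+1.78) = 2.1 × 10⁻³ → stable
  224–249 m: −αΔT+βΔS = −(2.4 × 10⁻⁴)(-3.4)+(7.5 × 10⁻⁴)(+3.97) = 3.8 × 10⁻³ → stable
The 50–110 m interval has Δρ < 0: lighter water underlies denser water.

50–110 m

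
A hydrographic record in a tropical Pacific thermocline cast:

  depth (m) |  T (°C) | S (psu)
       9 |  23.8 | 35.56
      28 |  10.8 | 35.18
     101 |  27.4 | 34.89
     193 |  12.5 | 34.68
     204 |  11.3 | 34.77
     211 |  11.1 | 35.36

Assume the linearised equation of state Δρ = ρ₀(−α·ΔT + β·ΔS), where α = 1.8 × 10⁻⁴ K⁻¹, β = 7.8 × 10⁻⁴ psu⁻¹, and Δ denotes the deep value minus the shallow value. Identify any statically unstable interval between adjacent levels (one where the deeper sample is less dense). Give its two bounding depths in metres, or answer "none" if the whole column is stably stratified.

28–101 m

Evaluate Δρ/ρ₀ = −αΔT + βΔS across each adjacent pair:
  9–28 m: −αΔT+βΔS = −(1.8 × 10⁻⁴)(-13.0)+(7.8 × 10⁻⁴)(-0.38) = 2.0 × 10⁻³ → stable
  28–101 m: −αΔT+βΔS = −(1.8 × 10⁻⁴)(+16.6)+(7.8 × 10⁻⁴)(-0.29) = -3.2 × 10⁻³ → UNSTABLE
  101–193 m: −αΔT+βΔS = −(1.8 × 10⁻⁴)(-14.9)+(7.8 × 10⁻⁴)(-0.21) = 2.5 × 10⁻³ → stable
  193–204 m: −αΔT+βΔS = −(1.8 × 10⁻⁴)(-1.2)+(7.8 × 10⁻⁴)(+0.09) = 2.9 × 10⁻⁴ → stable
  204–211 m: −αΔT+βΔS = −(1.8 × 10⁻⁴)(-0.2)+(7.8 × 10⁻⁴)(+0.59) = 5.0 × 10⁻⁴ → stable
The 28–101 m interval has Δρ < 0: lighter water underlies denser water.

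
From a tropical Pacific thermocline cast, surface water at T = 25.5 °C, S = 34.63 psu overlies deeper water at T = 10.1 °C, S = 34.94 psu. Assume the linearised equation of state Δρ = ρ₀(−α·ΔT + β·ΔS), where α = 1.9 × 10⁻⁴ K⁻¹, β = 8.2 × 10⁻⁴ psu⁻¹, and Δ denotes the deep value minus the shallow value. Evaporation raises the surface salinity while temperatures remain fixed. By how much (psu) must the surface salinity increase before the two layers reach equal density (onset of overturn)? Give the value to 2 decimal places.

3.88 psu

Neutral buoyancy requires −α(T_deep − T_surf) + β(S_deep − S_surf′) = 0.
S_surf′ = S_deep − (α/β)·ΔT = 34.94 − (1.9 × 10⁻⁴/8.2 × 10⁻⁴)·(-15.4) = 38.5083 psu.
Increase required: 38.5083 − 34.63 = 3.8783 psu.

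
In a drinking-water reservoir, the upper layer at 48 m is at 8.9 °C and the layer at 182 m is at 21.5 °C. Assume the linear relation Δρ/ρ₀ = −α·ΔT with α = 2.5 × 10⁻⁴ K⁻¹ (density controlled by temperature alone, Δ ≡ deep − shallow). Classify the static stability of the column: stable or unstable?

ΔT = 21.5 − 8.9 = +12.6 K, so Δρ/ρ₀ = −αΔT = -3.15 × 10⁻³.
Δρ/ρ₀ < 0, so Δρ < 0: deeper water is lighter → statically unstable; the column would overturn.

unstable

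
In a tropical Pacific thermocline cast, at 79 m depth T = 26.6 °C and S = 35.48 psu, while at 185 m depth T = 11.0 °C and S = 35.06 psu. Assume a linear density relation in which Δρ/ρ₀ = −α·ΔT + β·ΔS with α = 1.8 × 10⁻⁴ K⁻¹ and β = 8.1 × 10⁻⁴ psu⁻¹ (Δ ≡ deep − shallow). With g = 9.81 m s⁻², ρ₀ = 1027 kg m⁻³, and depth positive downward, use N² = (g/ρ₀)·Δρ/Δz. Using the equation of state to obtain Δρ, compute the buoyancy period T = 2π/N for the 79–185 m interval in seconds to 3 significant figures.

416 s

ΔT = -15.6 K, ΔS = -0.42 psu (deep − shallow).
Δρ/ρ₀ = −αΔT + βΔS = 2.808 × 10⁻³ − 3.402 × 10⁻⁴ = 2.4678 × 10⁻³, so Δρ ≈ 2.534 kg m⁻³.
N² = (g/ρ₀)·Δρ/Δz = g·(Δρ/ρ₀)/Δz = 9.81 × 2.4678 × 10⁻³ / 106 = 2.2839 × 10⁻⁴ s⁻².
N = √(2.2839 × 10⁻⁴) = 0.015113 rad s⁻¹ → T = 2π/N = 415.75 s ≈ 416 s.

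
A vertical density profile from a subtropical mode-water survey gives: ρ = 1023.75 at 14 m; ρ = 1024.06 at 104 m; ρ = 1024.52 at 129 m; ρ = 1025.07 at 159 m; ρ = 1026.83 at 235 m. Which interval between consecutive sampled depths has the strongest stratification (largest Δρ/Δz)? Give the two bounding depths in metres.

159–235 m

Compute the density gradient over each adjacent pair:
  14–104 m: Δρ/Δz = 0.31/90 = 3.4 × 10⁻³ kg m⁻⁴
  104–129 m: Δρ/Δz = 0.46/25 = 0.018 kg m⁻⁴
  129–159 m: Δρ/Δz = 0.55/30 = 0.018 kg m⁻⁴
  159–235 m: Δρ/Δz = 1.76/76 = 0.023 kg m⁻⁴
The largest gradient is in the 159–235 m interval — the pycnocline.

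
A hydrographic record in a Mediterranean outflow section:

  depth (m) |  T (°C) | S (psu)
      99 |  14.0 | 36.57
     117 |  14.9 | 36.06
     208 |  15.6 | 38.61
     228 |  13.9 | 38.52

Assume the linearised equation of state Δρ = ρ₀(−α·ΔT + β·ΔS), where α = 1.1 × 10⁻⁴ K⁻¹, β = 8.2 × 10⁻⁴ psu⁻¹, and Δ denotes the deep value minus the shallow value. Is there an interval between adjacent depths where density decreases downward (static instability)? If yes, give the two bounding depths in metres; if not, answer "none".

99–117 m

Evaluate Δρ/ρ₀ = −αΔT + βΔS across each adjacent pair:
  99–117 m: −αΔT+βΔS = −(1.1 × 10⁻⁴)(+0.9)+(8.2 × 10⁻⁴)(-0.51) = -5.2 × 10⁻⁴ → UNSTABLE
  117–208 m: −αΔT+βΔS = −(1.1 × 10⁻⁴)(+0.7)+(8.2 × 10⁻⁴)(+2.55) = 2.0 × 10⁻³ → stable
  208–228 m: −αΔT+βΔS = −(1.1 × 10⁻⁴)(-1.7)+(8.2 × 10⁻⁴)(-0.09) = 1.1 × 10⁻⁴ → stable
The 99–117 m interval has Δρ < 0: lighter water underlies denser water.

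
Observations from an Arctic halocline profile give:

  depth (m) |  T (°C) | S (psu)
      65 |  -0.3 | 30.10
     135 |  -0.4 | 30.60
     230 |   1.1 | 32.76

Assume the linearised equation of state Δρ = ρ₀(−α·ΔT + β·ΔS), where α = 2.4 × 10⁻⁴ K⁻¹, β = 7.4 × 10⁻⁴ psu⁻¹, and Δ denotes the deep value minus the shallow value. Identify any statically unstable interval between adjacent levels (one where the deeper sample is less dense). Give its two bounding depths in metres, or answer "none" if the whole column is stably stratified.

none

Evaluate Δρ/ρ₀ = −αΔT + βΔS across each adjacent pair:
  65–135 m: −αΔT+βΔS = −(2.4 × 10⁻⁴)(-0.1)+(7.4 × 10⁻⁴)(+0.50) = 3.9 × 10⁻⁴ → stable
  135–230 m: −αΔT+βΔS = −(2.4 × 10⁻⁴)(+1.5)+(7.4 × 10⁻⁴)(+2.16) = 1.2 × 10⁻³ → stable
Every interval has Δρ > 0: the column is stably stratified throughout.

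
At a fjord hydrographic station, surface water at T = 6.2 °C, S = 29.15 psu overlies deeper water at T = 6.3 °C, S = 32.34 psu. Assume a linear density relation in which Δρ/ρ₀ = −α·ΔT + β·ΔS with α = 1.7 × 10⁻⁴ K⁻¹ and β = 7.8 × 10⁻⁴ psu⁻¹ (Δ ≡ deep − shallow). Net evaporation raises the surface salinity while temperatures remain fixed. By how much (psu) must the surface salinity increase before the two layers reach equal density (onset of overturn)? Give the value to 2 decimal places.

3.17 psu

Neutral buoyancy requires −α(T_deep − T_surf) + β(S_deep − S_surf′) = 0.
S_surf′ = S_deep − (α/β)·ΔT = 32.34 − (1.7 × 10⁻⁴/7.8 × 10⁻⁴)·(+0.1) = 32.3182 psu.
Increase required: 32.3182 − 29.15 = 3.1682 psu.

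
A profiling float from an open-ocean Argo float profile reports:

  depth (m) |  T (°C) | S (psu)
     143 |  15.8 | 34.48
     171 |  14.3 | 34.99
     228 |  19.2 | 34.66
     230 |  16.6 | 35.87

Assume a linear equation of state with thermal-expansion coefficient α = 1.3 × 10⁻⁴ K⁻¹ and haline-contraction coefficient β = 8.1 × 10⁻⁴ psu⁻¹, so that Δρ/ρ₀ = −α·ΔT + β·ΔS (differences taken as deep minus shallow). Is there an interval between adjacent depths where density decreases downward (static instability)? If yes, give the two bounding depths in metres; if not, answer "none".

Evaluate Δρ/ρ₀ = −αΔT + βΔS across each adjacent pair:
  143–171 m: −αΔT+βΔS = −(1.3 × 10⁻⁴)(-1.5)+(8.1 × 10⁻⁴)(+0.51) = 6.1 × 10⁻⁴ → stable
  171–228 m: −αΔT+βΔS = −(1.3 × 10⁻⁴)(+4.9)+(8.1 × 10⁻⁴)(-0.33) = -9.0 × 10⁻⁴ → UNSTABLE
  228–230 m: −αΔT+βΔS = −(1.3 × 10⁻⁴)(-2.6)+(8.1 × 10⁻⁴)(+1.21) = 1.3 × 10⁻³ → stable
The 171–228 m interval has Δρ < 0: lighter water underlies denser water.

171–228 m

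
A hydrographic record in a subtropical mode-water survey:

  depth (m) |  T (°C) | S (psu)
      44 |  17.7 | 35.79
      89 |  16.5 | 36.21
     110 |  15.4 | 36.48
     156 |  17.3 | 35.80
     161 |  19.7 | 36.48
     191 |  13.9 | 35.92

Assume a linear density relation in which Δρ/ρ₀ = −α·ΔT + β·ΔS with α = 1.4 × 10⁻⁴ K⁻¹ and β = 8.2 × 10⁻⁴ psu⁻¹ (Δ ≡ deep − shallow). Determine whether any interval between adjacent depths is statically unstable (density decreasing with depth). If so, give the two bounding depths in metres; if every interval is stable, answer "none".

Evaluate Δρ/ρ₀ = −αΔT + βΔS across each adjacent pair:
  44–89 m: −αΔT+βΔS = −(1.4 × 10⁻⁴)(-1.2)+(8.2 × 10⁻⁴)(+0.42) = 5.1 × 10⁻⁴ → stable
  89–110 m: −αΔT+βΔS = −(1.4 × 10⁻⁴)(-1.1)+(8.2 × 10⁻⁴)(+0.27) = 3.8 × 10⁻⁴ → stable
  110–156 m: −αΔT+βΔS = −(1.4 × 10⁻⁴)(+1.9)+(8.2 × 10⁻⁴)(-0.68) = -8.2 × 10⁻⁴ → UNSTABLE
  156–161 m: −αΔT+βΔS = −(1.4 × 10⁻⁴)(+2.4)+(8.2 × 10⁻⁴)(+0.68) = 2.2 × 10⁻⁴ → stable
  161–191 m: −αΔT+βΔS = −(1.4 × 10⁻⁴)(-5.8)+(8.2 × 10⁻⁴)(-0.56) = 3.5 × 10⁻⁴ → stable
The 110–156 m interval has Δρ < 0: lighter water underlies denser water.

110–156 m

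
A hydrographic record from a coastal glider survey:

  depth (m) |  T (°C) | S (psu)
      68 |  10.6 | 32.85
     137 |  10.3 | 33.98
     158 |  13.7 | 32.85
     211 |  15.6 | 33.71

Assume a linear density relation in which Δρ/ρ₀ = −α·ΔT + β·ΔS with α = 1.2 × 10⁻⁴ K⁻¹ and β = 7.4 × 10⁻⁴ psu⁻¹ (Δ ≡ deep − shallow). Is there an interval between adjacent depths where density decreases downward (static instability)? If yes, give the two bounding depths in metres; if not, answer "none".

Evaluate Δρ/ρ₀ = −αΔT + βΔS across each adjacent pair:
  68–137 m: −αΔT+βΔS = −(1.2 × 10⁻⁴)(-0.3)+(7.4 × 10⁻⁴)(+1.13) = 8.7 × 10⁻⁴ → stable
  137–158 m: −αΔT+βΔS = −(1.2 × 10⁻⁴)(+3.4)+(7.4 × 10⁻⁴)(-1.13) = -1.2 × 10⁻³ → UNSTABLE
  158–211 m: −αΔT+βΔS = −(1.2 × 10⁻⁴)(+1.9)+(7.4 × 10⁻⁴)(+0.86) = 4.1 × 10⁻⁴ → stable
The 137–158 m interval has Δρ < 0: lighter water underlies denser water.

137–158 m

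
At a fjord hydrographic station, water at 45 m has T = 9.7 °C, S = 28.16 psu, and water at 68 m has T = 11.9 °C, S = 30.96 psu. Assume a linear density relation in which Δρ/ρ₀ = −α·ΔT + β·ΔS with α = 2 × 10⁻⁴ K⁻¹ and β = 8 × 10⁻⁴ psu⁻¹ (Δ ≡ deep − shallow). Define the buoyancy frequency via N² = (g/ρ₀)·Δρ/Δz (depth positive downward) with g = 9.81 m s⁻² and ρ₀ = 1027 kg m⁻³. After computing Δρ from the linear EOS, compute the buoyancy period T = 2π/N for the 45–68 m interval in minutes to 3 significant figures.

ΔT = +2.2 K, ΔS = +2.80 psu (deep − shallow).
Δρ/ρ₀ = −αΔT + βΔS = -4.40 × 10⁻⁴ + 2.24 × 10⁻³ = 1.80 × 10⁻³, so Δρ ≈ 1.849 kg m⁻³.
N² = (g/ρ₀)·Δρ/Δz = g·(Δρ/ρ₀)/Δz = 9.81 × 1.80 × 10⁻³ / 23 = 7.6774 × 10⁻⁴ s⁻².
N = √(7.6774 × 10⁻⁴) = 0.027708 rad s⁻¹ → T = 2π/N = 226.76 s = 3.7793 min ≈ 3.78 min.

3.78 min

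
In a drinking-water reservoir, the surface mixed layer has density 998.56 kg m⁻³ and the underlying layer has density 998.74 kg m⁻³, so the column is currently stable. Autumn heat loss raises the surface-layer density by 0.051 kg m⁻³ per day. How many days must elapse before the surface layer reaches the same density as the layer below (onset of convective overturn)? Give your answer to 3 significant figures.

Density deficit of the surface layer: 998.74 − 998.56 = 0.18 kg m⁻³.
Required change = 0.18 / 0.051 = 3.53 days.

3.53 days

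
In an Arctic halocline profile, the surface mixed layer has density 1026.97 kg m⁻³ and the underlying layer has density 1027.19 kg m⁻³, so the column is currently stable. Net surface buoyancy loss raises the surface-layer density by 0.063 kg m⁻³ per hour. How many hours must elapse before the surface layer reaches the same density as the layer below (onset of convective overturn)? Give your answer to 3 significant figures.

Density deficit of the surface layer: 1027.19 − 1026.97 = 0.22 kg m⁻³.
Required change = 0.22 / 0.063 = 3.49 hours.

3.49 hours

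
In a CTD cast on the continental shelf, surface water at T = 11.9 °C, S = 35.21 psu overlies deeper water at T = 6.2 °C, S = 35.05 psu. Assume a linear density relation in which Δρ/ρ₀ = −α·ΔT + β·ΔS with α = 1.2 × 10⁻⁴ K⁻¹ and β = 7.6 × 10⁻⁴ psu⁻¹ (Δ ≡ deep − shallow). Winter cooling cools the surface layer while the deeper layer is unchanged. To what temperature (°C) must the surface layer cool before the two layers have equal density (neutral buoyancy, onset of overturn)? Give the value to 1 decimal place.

Neutral buoyancy requires Δρ = 0, i.e. −α(T_deep − T_surf′) + β(S_deep − S_surf) = 0.
T_surf′ = T_deep − (β/α)·ΔS = 6.2 − (7.6 × 10⁻⁴/1.2 × 10⁻⁴)·(-0.16) = 7.213 °C.
Cooling required: 11.9 − (7.213) = 4.687 °C.

7.2 °C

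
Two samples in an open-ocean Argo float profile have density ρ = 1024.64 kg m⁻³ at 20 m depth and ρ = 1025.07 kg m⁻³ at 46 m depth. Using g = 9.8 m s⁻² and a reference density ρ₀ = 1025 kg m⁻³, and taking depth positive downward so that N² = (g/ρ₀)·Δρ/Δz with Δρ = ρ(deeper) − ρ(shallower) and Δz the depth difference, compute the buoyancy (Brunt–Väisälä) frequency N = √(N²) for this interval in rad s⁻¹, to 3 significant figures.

Δρ = 1025.07 − 1024.64 = 0.43 kg m⁻³ over Δz = 46 − 20 = 26 m.
N² = (9.8/1025) × (0.43/26) = 1.5812 × 10⁻⁴ s⁻².
N = √(1.5812 × 10⁻⁴) = 0.012575 rad s⁻¹ ≈ 0.0126 rad s⁻¹.

0.0126 rad s⁻¹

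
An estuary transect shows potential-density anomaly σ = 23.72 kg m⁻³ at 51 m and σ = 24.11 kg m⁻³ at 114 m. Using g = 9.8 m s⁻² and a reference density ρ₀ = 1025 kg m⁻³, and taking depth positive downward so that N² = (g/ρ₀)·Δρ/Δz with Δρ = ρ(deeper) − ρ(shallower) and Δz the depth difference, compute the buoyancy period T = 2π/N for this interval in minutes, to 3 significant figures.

13.6 min

Δρ = 1024.11 − 1023.72 = 0.39 kg m⁻³ over Δz = 114 − 51 = 63 m.
N² = (9.8/1025) × (0.39/63) = 5.9187 × 10⁻⁵ s⁻².
N = √(5.9187 × 10⁻⁵) = 7.6933 × 10⁻³ rad s⁻¹, so T = 2π/N = 816.71 s = 13.612 min ≈ 13.6 min.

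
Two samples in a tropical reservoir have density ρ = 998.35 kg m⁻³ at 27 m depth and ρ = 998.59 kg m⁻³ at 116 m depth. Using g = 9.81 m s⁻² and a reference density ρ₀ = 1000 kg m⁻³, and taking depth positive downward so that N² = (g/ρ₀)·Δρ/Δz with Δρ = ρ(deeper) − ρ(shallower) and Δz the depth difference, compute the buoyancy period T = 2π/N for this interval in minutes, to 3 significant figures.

Δρ = 998.59 − 998.35 = 0.24 kg m⁻³ over Δz = 116 − 27 = 89 m.
N² = (9.81/1000) × (0.24/89) = 2.6454 × 10⁻⁵ s⁻².
N = √(2.6454 × 10⁻⁵) = 5.1433 × 10⁻³ rad s⁻¹, so T = 2π/N = 1.2216 × 10³ s = 20.360 min ≈ 20.4 min.

20.4 min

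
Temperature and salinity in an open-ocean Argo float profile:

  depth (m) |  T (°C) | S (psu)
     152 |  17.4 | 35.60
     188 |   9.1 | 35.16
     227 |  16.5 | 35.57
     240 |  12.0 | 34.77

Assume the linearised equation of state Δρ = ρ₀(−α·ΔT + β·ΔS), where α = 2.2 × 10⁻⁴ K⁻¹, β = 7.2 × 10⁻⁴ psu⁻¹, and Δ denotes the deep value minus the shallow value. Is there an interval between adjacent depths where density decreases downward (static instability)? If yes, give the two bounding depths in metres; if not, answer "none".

Evaluate Δρ/ρ₀ = −αΔT + βΔS across each adjacent pair:
  152–188 m: −αΔT+βΔS = −(2.2 × 10⁻⁴)(-8.3)+(7.2 × 10⁻⁴)(-0.44) = 1.5 × 10⁻³ → stable
  188–227 m: −αΔT+βΔS = −(2.2 × 10⁻⁴)(+7.4)+(7.2 × 10⁻⁴)(+0.41) = -1.3 × 10⁻³ → UNSTABLE
  227–240 m: −αΔT+βΔS = −(2.2 × 10⁻⁴)(-4.5)+(7.2 × 10⁻⁴)(-0.80) = 4.1 × 10⁻⁴ → stable
The 188–227 m interval has Δρ < 0: lighter water underlies denser water.

188–227 m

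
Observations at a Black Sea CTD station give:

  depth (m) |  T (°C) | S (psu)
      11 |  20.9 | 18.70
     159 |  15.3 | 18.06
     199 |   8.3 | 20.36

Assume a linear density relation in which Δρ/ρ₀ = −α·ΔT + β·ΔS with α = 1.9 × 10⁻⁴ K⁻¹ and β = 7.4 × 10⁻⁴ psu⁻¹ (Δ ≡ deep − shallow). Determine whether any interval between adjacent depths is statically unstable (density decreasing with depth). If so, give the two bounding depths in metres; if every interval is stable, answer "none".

Evaluate Δρ/ρ₀ = −αΔT + βΔS across each adjacent pair:
  11–159 m: −αΔT+βΔS = −(1.9 × 10⁻⁴)(-5.6)+(7.4 × 10⁻⁴)(-0.64) = 5.9 × 10⁻⁴ → stable
  159–199 m: −αΔT+βΔS = −(1.9 × 10⁻⁴)(-7.0)+(7.4 × 10⁻⁴)(+2.30) = 3.0 × 10⁻³ → stable
Every interval has Δρ > 0: the column is stably stratified throughout.

none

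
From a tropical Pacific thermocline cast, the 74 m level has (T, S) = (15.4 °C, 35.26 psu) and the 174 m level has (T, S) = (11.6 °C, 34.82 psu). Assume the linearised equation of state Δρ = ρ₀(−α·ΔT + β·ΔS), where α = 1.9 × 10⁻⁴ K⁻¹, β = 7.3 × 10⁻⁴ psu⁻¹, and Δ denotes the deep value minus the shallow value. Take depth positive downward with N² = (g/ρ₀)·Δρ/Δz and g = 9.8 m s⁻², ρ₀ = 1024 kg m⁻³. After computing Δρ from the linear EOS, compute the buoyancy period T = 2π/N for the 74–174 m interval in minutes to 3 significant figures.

16.7 min

ΔT = -3.8 K, ΔS = -0.44 psu (deep − shallow).
Δρ/ρ₀ = −αΔT + βΔS = 7.22 × 10⁻⁴ − 3.212 × 10⁻⁴ = 4.008 × 10⁻⁴, so Δρ ≈ 0.4104 kg m⁻³.
N² = (g/ρ₀)·Δρ/Δz = g·(Δρ/ρ₀)/Δz = 9.8 × 4.008 × 10⁻⁴ / 100 = 3.9278 × 10⁻⁵ s⁻².
N = √(3.9278 × 10⁻⁵) = 6.2672 × 10⁻³ rad s⁻¹ → T = 2π/N = 1.0026 × 10³ s = 16.710 min ≈ 16.7 min.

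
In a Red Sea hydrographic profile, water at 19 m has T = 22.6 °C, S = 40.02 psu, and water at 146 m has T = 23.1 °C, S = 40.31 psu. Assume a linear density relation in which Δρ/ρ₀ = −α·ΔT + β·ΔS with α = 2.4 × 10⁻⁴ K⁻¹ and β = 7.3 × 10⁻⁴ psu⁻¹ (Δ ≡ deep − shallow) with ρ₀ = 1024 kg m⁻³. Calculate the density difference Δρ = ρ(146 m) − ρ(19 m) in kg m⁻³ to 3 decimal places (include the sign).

+0.094 kg m⁻³

ΔT = +0.5 K, ΔS = +0.29 psu (deep − shallow).
Δρ/ρ₀ = −(2.4 × 10⁻⁴)(+0.5) + (7.3 × 10⁻⁴)(+0.29) = 9.17 × 10⁻⁵.
Δρ = 1024 × (9.17 × 10⁻⁵) = +0.094 kg m⁻³.
Positive Δρ: denser below, stable.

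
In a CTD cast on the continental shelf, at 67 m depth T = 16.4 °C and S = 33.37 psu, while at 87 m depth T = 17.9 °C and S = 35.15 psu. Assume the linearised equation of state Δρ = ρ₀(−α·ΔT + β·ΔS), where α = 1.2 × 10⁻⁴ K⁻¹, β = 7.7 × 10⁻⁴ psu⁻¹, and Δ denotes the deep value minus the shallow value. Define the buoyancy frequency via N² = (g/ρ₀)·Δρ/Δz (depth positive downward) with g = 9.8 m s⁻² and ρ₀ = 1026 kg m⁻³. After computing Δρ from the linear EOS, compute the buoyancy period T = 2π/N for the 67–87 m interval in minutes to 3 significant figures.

ΔT = +1.5 K, ΔS = +1.78 psu (deep − shallow).
Δρ/ρ₀ = −αΔT + βΔS = -1.80 × 10⁻⁴ + 1.3706 × 10⁻³ = 1.1906 × 10⁻³, so Δρ ≈ 1.222 kg m⁻³.
N² = (g/ρ₀)·Δρ/Δz = g·(Δρ/ρ₀)/Δz = 9.8 × 1.1906 × 10⁻³ / 20 = 5.8339 × 10⁻⁴ s⁻².
N = √(5.8339 × 10⁻⁴) = 0.024153 rad s⁻¹ → T = 2π/N = 260.14 s = 4.3357 min ≈ 4.34 min.

4.34 min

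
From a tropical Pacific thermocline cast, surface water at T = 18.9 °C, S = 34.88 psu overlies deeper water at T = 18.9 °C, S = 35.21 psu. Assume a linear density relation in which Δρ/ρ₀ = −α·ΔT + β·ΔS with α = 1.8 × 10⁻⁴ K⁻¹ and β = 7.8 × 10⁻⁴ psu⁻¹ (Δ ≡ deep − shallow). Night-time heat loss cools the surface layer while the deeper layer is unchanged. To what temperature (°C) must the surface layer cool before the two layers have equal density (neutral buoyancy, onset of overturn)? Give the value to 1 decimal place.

17.5 °C

Neutral buoyancy requires Δρ = 0, i.e. −α(T_deep − T_surf′) + β(S_deep − S_surf) = 0.
T_surf′ = T_deep − (β/α)·ΔS = 18.9 − (7.8 × 10⁻⁴/1.8 × 10⁻⁴)·(+0.33) = 17.470 °C.
Cooling required: 18.9 − (17.470) = 1.430 °C.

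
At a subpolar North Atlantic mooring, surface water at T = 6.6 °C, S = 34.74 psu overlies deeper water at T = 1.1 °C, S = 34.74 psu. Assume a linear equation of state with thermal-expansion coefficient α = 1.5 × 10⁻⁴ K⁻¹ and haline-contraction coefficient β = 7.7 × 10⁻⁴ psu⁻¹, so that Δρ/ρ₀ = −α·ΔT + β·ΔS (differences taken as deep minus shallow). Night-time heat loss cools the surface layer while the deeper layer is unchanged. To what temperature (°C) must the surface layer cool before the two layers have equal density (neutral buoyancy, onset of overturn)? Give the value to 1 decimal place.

Neutral buoyancy requires Δρ = 0, i.e. −α(T_deep − T_surf′) + β(S_deep − S_surf) = 0.
T_surf′ = T_deep − (β/α)·ΔS = 1.1 − (7.7 × 10⁻⁴/1.5 × 10⁻⁴)·(+0.00) = 1.100 °C.
Cooling required: 6.6 − (1.100) = 5.500 °C.

1.1 °C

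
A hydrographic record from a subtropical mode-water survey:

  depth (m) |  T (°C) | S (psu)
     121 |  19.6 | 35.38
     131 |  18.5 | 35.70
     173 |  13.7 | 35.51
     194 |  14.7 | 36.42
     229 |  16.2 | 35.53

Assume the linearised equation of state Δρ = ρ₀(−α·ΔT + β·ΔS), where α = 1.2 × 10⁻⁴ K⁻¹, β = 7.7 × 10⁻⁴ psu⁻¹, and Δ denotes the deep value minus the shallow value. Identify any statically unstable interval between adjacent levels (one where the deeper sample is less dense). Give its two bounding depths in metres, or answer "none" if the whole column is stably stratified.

194–229 m

Evaluate Δρ/ρ₀ = −αΔT + βΔS across each adjacent pair:
  121–131 m: −αΔT+βΔS = −(1.2 × 10⁻⁴)(-1.1)+(7.7 × 10⁻⁴)(+0.32) = 3.8 × 10⁻⁴ → stable
  131–173 m: −αΔT+βΔS = −(1.2 × 10⁻⁴)(-4.8)+(7.7 × 10⁻⁴)(-0.19) = 4.3 × 10⁻⁴ → stable
  173–194 m: −αΔT+βΔS = −(1.2 × 10⁻⁴)(+1.0)+(7.7 × 10⁻⁴)(+0.91) = 5.8 × 10⁻⁴ → stable
  194–229 m: −αΔT+βΔS = −(1.2 × 10⁻⁴)(+1.5)+(7.7 × 10⁻⁴)(-0.89) = -8.7 × 10⁻⁴ → UNSTABLE
The 194–229 m interval has Δρ < 0: lighter water underlies denser water.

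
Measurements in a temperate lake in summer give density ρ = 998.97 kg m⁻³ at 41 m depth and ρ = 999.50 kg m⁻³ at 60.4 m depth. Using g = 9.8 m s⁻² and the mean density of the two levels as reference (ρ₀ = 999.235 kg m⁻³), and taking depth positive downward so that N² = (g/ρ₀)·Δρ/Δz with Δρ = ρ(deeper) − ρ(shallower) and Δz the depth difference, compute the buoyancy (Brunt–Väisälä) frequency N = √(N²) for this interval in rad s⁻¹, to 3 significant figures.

0.0164 rad s⁻¹

Δρ = 999.50 − 998.97 = 0.53 kg m⁻³ over Δz = 60.4 − 41 = 19.4 m.
N² = (9.8/999.235) × (0.53/19.4) = 2.6794 × 10⁻⁴ s⁻².
N = √(2.6794 × 10⁻⁴) = 0.016369 rad s⁻¹ ≈ 0.0164 rad s⁻¹.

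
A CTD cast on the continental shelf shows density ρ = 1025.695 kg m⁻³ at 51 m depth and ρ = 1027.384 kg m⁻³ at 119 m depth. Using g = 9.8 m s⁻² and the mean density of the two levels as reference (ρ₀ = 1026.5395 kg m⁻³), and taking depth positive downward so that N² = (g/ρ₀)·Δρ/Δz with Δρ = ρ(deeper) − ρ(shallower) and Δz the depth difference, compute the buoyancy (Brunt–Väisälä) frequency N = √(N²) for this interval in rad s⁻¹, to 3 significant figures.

0.0154 rad s⁻¹

Δρ = 1027.384 − 1025.695 = 1.689 kg m⁻³ over Δz = 119 − 51 = 68 m.
N² = (9.8/1026.5395) × (1.689/68) = 2.3712 × 10⁻⁴ s⁻².
N = √(2.3712 × 10⁻⁴) = 0.015399 rad s⁻¹ ≈ 0.0154 rad s⁻¹.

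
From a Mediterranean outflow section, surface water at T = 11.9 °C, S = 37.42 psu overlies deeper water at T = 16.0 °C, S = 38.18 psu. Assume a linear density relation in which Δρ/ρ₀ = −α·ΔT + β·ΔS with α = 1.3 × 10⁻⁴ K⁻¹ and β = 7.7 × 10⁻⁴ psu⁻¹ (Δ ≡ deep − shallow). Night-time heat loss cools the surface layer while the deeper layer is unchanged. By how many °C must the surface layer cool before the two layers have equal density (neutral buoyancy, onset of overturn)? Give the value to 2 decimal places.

Neutral buoyancy requires Δρ = 0, i.e. −α(T_deep − T_surf′) + β(S_deep − S_surf) = 0.
T_surf′ = T_deep − (β/α)·ΔS = 16.0 − (7.7 × 10⁻⁴/1.3 × 10⁻⁴)·(+0.76) = 11.4985 °C.
Cooling required: 11.9 − (11.4985) = 0.4015 °C.

0.40 °C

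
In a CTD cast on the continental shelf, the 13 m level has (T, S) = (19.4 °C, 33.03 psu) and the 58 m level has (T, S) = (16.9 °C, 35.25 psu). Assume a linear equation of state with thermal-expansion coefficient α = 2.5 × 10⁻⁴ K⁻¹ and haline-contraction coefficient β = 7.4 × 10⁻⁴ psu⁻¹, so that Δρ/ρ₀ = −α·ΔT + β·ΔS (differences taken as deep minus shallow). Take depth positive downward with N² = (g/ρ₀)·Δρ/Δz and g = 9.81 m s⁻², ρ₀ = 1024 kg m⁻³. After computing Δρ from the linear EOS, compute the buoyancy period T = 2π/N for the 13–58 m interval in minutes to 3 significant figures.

ΔT = -2.5 K, ΔS = +2.22 psu (deep − shallow).
Δρ/ρ₀ = −αΔT + βΔS = 6.25 × 10⁻⁴ + 1.6428 × 10⁻³ = 2.2678 × 10⁻³, so Δρ ≈ 2.322 kg m⁻³.
N² = (g/ρ₀)·Δρ/Δz = g·(Δρ/ρ₀)/Δz = 9.81 × 2.2678 × 10⁻³ / 45 = 4.9438 × 10⁻⁴ s⁻².
N = √(4.9438 × 10⁻⁴) = 0.022235 rad s⁻¹ → T = 2π/N = 282.58 s = 4.7097 min ≈ 4.71 min.

4.71 min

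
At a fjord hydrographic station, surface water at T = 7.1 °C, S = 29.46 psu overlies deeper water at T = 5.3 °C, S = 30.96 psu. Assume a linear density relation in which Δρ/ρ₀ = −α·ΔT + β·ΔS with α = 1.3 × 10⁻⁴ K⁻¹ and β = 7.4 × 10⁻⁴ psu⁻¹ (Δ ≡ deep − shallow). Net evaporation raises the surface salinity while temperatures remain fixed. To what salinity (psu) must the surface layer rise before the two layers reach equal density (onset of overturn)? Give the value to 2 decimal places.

31.28 psu

Neutral buoyancy requires −α(T_deep − T_surf) + β(S_deep − S_surf′) = 0.
S_surf′ = S_deep − (α/β)·ΔT = 30.96 − (1.3 × 10⁻⁴/7.4 × 10⁻⁴)·(-1.8) = 31.2762 psu.
Increase required: 31.2762 − 29.46 = 1.8162 psu.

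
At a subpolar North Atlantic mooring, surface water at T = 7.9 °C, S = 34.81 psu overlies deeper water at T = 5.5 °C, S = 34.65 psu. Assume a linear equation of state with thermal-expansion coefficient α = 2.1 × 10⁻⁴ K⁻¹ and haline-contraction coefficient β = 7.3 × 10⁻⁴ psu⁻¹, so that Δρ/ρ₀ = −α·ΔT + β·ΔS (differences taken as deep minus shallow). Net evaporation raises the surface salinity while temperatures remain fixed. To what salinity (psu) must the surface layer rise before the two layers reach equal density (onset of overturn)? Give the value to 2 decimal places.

Neutral buoyancy requires −α(T_deep − T_surf) + β(S_deep − S_surf′) = 0.
S_surf′ = S_deep − (α/β)·ΔT = 34.65 − (2.1 × 10⁻⁴/7.3 × 10⁻⁴)·(-2.4) = 35.3404 psu.
Increase required: 35.3404 − 34.81 = 0.5304 psu.

35.34 psu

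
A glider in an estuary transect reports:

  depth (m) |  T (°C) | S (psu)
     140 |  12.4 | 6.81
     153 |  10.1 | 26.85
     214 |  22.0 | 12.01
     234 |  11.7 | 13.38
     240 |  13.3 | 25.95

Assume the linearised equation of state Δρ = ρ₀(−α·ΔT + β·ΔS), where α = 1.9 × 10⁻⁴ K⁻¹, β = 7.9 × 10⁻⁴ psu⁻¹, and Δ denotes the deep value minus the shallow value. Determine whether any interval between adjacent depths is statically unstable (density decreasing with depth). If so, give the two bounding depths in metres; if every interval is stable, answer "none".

153–214 m

Evaluate Δρ/ρ₀ = −αΔT + βΔS across each adjacent pair:
  140–153 m: −αΔT+βΔS = −(1.9 × 10⁻⁴)(-2.3)+(7.9 × 10⁻⁴)(+20.04) = 0.016 → stable
  153–214 m: −αΔT+βΔS = −(1.9 × 10⁻⁴)(+11.9)+(7.9 × 10⁻⁴)(-14.84) = -0.014 → UNSTABLE
  214–234 m: −αΔT+βΔS = −(1.9 × 10⁻⁴)(-10.3)+(7.9 × 10⁻⁴)(+1.37) = 3.0 × 10⁻³ → stable
  234–240 m: −αΔT+βΔS = −(1.9 × 10⁻⁴)(+1.6)+(7.9 × 10⁻⁴)(+12.57) = 9.6 × 10⁻³ → stable
The 153–214 m interval has Δρ < 0: lighter water underlies denser water.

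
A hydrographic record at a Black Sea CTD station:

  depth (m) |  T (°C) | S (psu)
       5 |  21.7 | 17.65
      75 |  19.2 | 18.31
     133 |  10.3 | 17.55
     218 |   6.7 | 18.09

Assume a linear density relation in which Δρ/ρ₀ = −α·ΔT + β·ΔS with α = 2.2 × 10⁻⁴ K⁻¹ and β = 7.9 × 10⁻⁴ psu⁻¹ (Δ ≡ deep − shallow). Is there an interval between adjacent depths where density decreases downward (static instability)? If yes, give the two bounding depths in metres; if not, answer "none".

Evaluate Δρ/ρ₀ = −αΔT + βΔS across each adjacent pair:
  5–75 m: −αΔT+βΔS = −(2.2 × 10⁻⁴)(-2.5)+(7.9 × 10⁻⁴)(+0.66) = 1.1 × 10⁻³ → stable
  75–133 m: −αΔT+βΔS = −(2.2 × 10⁻⁴)(-8.9)+(7.9 × 10⁻⁴)(-0.76) = 1.4 × 10⁻³ → stable
  133–218 m: −αΔT+βΔS = −(2.2 × 10⁻⁴)(-3.6)+(7.9 × 10⁻⁴)(+0.54) = 1.2 × 10⁻³ → stable
Every interval has Δρ > 0: the column is stably stratified throughout.

none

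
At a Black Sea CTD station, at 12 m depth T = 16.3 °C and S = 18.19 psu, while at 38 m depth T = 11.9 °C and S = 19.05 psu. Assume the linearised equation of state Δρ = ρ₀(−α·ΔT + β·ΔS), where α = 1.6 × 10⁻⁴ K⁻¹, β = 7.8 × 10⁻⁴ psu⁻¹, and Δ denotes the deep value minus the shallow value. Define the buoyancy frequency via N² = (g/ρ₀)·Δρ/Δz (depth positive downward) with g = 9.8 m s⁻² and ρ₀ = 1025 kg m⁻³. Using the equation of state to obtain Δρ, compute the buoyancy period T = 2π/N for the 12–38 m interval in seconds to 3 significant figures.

ΔT = -4.4 K, ΔS = +0.86 psu (deep − shallow).
Δρ/ρ₀ = −αΔT + βΔS = 7.04 × 10⁻⁴ + 6.708 × 10⁻⁴ = 1.3748 × 10⁻³, so Δρ ≈ 1.409 kg m⁻³.
N² = (g/ρ₀)·Δρ/Δz = g·(Δρ/ρ₀)/Δz = 9.8 × 1.3748 × 10⁻³ / 26 = 5.1819 × 10⁻⁴ s⁻².
N = √(5.1819 × 10⁻⁴) = 0.022764 rad s⁻¹ → T = 2π/N = 276.01 s ≈ 276 s.

276 s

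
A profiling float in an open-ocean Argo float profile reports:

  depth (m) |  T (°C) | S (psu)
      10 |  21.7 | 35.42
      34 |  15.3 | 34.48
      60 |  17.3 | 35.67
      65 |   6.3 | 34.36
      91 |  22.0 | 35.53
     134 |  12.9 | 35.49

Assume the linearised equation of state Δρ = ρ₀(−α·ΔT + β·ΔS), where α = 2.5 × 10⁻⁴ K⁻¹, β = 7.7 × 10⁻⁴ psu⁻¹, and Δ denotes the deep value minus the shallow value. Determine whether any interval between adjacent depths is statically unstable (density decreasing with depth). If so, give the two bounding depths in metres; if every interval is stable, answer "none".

Evaluate Δρ/ρ₀ = −αΔT + βΔS across each adjacent pair:
  10–34 m: −αΔT+βΔS = −(2.5 × 10⁻⁴)(-6.4)+(7.7 × 10⁻⁴)(-0.94) = 8.8 × 10⁻⁴ → stable
  34–60 m: −αΔT+βΔS = −(2.5 × 10⁻⁴)(+2.0)+(7.7 × 10⁻⁴)(+1.19) = 4.2 × 10⁻⁴ → stable
  60–65 m: −αΔT+βΔS = −(2.5 × 10⁻⁴)(-11.0)+(7.7 × 10⁻⁴)(-1.31) = 1.7 × 10⁻³ → stable
  65–91 m: −αΔT+βΔS = −(2.5 × 10⁻⁴)(+15.7)+(7.7 × 10⁻⁴)(+1.17) = -3.0 × 10⁻³ → UNSTABLE
  91–134 m: −αΔT+βΔS = −(2.5 × 10⁻⁴)(-9.1)+(7.7 × 10⁻⁴)(-0.04) = 2.2 × 10⁻³ → stable
The 65–91 m interval has Δρ < 0: lighter water underlies denser water.

65–91 m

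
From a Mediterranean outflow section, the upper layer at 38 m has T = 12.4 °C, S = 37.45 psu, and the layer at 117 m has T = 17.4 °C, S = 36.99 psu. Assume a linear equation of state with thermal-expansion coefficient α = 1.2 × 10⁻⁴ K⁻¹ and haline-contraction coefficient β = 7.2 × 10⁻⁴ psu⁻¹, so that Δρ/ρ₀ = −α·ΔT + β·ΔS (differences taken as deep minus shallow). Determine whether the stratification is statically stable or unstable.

unstable

ΔT = 17.4 − 12.4 = +5.0 K and ΔS = 36.99 − 37.45 = -0.46 psu (deep − shallow).
−αΔT = -6.00 × 10⁻⁴; βΔS = -3.312 × 10⁻⁴; sum Δρ/ρ₀ = -9.312 × 10⁻⁴.
Δρ/ρ₀ < 0, so Δρ < 0: deeper water is lighter → statically unstable; the column would overturn.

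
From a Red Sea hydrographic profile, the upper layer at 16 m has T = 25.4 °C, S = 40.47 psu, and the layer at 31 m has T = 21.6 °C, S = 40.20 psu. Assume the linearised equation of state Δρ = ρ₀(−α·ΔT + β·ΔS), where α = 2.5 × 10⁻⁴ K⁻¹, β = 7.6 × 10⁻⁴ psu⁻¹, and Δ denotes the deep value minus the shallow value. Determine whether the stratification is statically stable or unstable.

ΔT = 21.6 − 25.4 = -3.8 K and ΔS = 40.20 − 40.47 = -0.27 psu (deep − shallow).
−αΔT = 9.50 × 10⁻⁴; βΔS = -2.052 × 10⁻⁴; sum Δρ/ρ₀ = 7.448 × 10⁻⁴.
Δρ/ρ₀ > 0, so Δρ > 0: deeper water is denser → statically stable.

stable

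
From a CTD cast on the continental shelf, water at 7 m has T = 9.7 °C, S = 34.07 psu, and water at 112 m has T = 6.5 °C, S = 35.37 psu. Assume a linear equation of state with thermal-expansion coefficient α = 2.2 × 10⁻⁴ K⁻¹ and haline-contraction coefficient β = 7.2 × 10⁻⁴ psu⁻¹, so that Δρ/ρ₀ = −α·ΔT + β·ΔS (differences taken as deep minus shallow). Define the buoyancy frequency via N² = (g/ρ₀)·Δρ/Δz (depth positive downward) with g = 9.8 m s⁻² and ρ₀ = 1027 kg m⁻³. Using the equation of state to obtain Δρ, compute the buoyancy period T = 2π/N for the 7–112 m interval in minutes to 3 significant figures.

8.46 min

ΔT = -3.2 K, ΔS = +1.30 psu (deep − shallow).
Δρ/ρ₀ = −αΔT + βΔS = 7.04 × 10⁻⁴ + 9.36 × 10⁻⁴ = 1.64 × 10⁻³, so Δρ ≈ 1.684 kg m⁻³.
N² = (g/ρ₀)·Δρ/Δz = g·(Δρ/ρ₀)/Δz = 9.8 × 1.64 × 10⁻³ / 105 = 1.5307 × 10⁻⁴ s⁻².
N = √(1.5307 × 10⁻⁴) = 0.012372 rad s⁻¹ → T = 2π/N = 507.86 s = 8.4643 min ≈ 8.46 min.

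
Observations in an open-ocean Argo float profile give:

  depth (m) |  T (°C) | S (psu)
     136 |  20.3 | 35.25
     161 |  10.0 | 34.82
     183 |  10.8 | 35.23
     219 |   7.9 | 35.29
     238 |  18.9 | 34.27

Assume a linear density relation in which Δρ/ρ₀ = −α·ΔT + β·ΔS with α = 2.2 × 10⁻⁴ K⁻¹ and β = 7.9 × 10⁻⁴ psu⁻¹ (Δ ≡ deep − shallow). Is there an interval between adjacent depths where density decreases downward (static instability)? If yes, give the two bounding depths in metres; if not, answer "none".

219–238 m

Evaluate Δρ/ρ₀ = −αΔT + βΔS across each adjacent pair:
  136–161 m: −αΔT+βΔS = −(2.2 × 10⁻⁴)(-10.3)+(7.9 × 10⁻⁴)(-0.43) = 1.9 × 10⁻³ → stable
  161–183 m: −αΔT+βΔS = −(2.2 × 10⁻⁴)(+0.8)+(7.9 × 10⁻⁴)(+0.41) = 1.5 × 10⁻⁴ → stable
  183–219 m: −αΔT+βΔS = −(2.2 × 10⁻⁴)(-2.9)+(7.9 × 10⁻⁴)(+0.06) = 6.9 × 10⁻⁴ → stable
  219–238 m: −αΔT+βΔS = −(2.2 × 10⁻⁴)(+11.0)+(7.9 × 10⁻⁴)(-1.02) = -3.2 × 10⁻³ → UNSTABLE
The 219–238 m interval has Δρ < 0: lighter water underlies denser water.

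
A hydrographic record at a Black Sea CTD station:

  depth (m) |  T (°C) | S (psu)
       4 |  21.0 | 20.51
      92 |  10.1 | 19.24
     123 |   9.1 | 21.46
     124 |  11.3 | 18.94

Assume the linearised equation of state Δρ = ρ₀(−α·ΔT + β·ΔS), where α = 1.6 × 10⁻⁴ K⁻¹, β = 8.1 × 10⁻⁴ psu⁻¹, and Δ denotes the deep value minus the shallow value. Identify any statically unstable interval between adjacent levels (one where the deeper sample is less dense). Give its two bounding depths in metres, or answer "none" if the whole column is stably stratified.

Evaluate Δρ/ρ₀ = −αΔT + βΔS across each adjacent pair:
  4–92 m: −αΔT+βΔS = −(1.6 × 10⁻⁴)(-10.9)+(8.1 × 10⁻⁴)(-1.27) = 7.2 × 10⁻⁴ → stable
  92–123 m: −αΔT+βΔS = −(1.6 × 10⁻⁴)(-1.0)+(8.1 × 10⁻⁴)(+2.22) = 2.0 × 10⁻³ → stable
  123–124 m: −αΔT+βΔS = −(1.6 × 10⁻⁴)(+2.2)+(8.1 × 10⁻⁴)(-2.52) = -2.4 × 10⁻³ → UNSTABLE
The 123–124 m interval has Δρ < 0: lighter water underlies denser water.

123–124 m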